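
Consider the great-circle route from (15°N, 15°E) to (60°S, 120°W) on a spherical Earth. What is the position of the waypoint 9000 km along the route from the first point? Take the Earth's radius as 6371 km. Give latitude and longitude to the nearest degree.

≈ (55°S, 33°W)

Convert each endpoint to a unit vector on the sphere (x = cos φ cos λ, y = cos φ sin λ, z = sin φ).
The central angle between the endpoints is δ = arccos(p₁·p₂) ≈ 2.172 rad (124.4°). The total great-circle distance is δ·R ≈ 2.172 × 6371 ≈ 13838 km, so the target fraction is f = 9000/13838 ≈ 0.650.
Interpolate at f ≈ 0.650 with slerp weights a = sin((1−f)δ)/sin δ ≈ 0.835, b = sin(fδ)/sin δ ≈ 1.198.
p = a·p₁ + b·p₂ ≈ (0.480, -0.310, -0.821); φ = arcsin(p_z) ≈ -55.18°, λ = atan2(p_y, p_x) ≈ -32.86°.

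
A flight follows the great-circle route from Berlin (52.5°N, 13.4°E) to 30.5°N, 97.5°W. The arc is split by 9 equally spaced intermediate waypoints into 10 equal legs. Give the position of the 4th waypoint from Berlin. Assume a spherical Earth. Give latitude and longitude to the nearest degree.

≈ 59°N, 42°W

Convert each endpoint to a unit vector on the sphere (x = cos φ cos λ, y = cos φ sin λ, z = sin φ).
The central angle between the endpoints is δ = arccos(p₁·p₂) ≈ 1.354 rad (77.6°).
Interpolate at f = 4/10 with slerp weights a = sin((1−f)δ)/sin δ ≈ 0.743, b = sin(fδ)/sin δ ≈ 0.528.
p = a·p₁ + b·p₂ ≈ (0.381, -0.346, 0.857); φ = arcsin(p_z) ≈ 59.04°, λ = atan2(p_y, p_x) ≈ -42.26°.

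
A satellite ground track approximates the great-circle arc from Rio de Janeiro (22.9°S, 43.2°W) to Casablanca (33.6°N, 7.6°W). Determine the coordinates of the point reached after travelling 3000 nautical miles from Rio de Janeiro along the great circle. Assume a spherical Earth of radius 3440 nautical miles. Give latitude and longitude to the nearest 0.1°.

≈ 20.3°N, 17.5°W

Convert each endpoint to a unit vector on the sphere (x = cos φ cos λ, y = cos φ sin λ, z = sin φ).
The central angle between the endpoints is δ = arccos(p₁·p₂) ≈ 1.150 rad (65.9°). The total great-circle distance is δ·R ≈ 1.150 × 3440 ≈ 3956 nmi, so the target fraction is f = 3000/3956 ≈ 0.758.
Interpolate at f ≈ 0.758 with slerp weights a = sin((1−f)δ)/sin δ ≈ 0.301, b = sin(fδ)/sin δ ≈ 0.839.
p = a·p₁ + b·p₂ ≈ (0.894, -0.282, 0.347); φ = arcsin(p_z) ≈ 20.32°, λ = atan2(p_y, p_x) ≈ -17.50°.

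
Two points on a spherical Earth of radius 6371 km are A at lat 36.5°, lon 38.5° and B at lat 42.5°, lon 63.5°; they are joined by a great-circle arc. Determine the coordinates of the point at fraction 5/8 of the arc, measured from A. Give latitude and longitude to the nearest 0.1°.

≈ lat 40.9°, lon 53.6°

The haversine formula gives a central angle δ ≈ 0.351 rad (20.1°) between the endpoints.
Interpolate at f = 5/8 with slerp weights a = sin((1−f)δ)/sin δ ≈ 0.382, b = sin(fδ)/sin δ ≈ 0.633.
p = a·p₁ + b·p₂ ≈ (0.448, 0.609, 0.655); φ = arcsin(p_z) ≈ 40.89°, λ = atan2(p_y, p_x) ≈ 53.62°.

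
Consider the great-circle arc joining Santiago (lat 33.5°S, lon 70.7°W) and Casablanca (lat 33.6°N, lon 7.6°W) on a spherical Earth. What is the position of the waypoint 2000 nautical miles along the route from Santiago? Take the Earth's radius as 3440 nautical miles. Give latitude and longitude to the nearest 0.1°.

≈ lat 8.9°S, lon 46.3°W

Convert each endpoint to a unit vector on the sphere (x = cos φ cos λ, y = cos φ sin λ, z = sin φ).
The central angle between the endpoints is δ = arccos(p₁·p₂) ≈ 1.562 rad (89.5°). The total great-circle distance is δ·R ≈ 1.562 × 3440 ≈ 5373 nmi, so the target fraction is f = 2000/5373 ≈ 0.372.
Interpolate at f ≈ 0.372 with slerp weights a = sin((1−f)δ)/sin δ ≈ 0.831, b = sin(fδ)/sin δ ≈ 0.549.
p = a·p₁ + b·p₂ ≈ (0.682, -0.714, -0.155); φ = arcsin(p_z) ≈ -8.90°, λ = atan2(p_y, p_x) ≈ -46.31°.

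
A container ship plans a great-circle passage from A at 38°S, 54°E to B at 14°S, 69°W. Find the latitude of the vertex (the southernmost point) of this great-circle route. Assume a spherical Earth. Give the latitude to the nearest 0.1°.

The great circle lies in the plane with unit normal n̂ = (p₁ × p₂)/|p₁ × p₂|.
Here n̂_z ≈ -0.666; the vertex latitude is φ_max = arccos|n̂_z| ≈ 48.3°.

≈ 48.3°S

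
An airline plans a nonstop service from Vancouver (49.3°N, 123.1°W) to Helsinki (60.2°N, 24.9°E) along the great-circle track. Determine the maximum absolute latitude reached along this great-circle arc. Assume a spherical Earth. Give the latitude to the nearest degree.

≈ 79°N

The great circle lies in the plane with unit normal n̂ = (p₁ × p₂)/|p₁ × p₂|.
Here n̂_z ≈ +0.186; the vertex latitude is φ_max = arccos|n̂_z| ≈ 79.3°.
Check via Clairaut: cos φ_max = |cos φ₁| · sin C = cos(49.3°)·sin(16.6°) ≈ 0.186, again giving ≈ 79.3°.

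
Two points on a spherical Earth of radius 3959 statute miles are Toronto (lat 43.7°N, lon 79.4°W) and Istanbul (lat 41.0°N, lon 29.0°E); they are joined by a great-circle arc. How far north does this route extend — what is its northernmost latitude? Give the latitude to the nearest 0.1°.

≈ 57.4°N

The great circle lies in the plane with unit normal n̂ = (p₁ × p₂)/|p₁ × p₂|.
Here n̂_z ≈ +0.539; the vertex latitude is φ_max = arccos|n̂_z| ≈ 57.4°.
Check via Clairaut: cos φ_max = |cos φ₁| · sin C = cos(43.7°)·sin(48.3°) ≈ 0.539, again giving ≈ 57.4°.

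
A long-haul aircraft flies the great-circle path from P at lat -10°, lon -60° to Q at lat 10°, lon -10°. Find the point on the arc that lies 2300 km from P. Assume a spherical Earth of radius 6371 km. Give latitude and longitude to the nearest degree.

Convert each endpoint to a unit vector on the sphere (x = cos φ cos λ, y = cos φ sin λ, z = sin φ).
The central angle between the endpoints is δ = arccos(p₁·p₂) ≈ 0.936 rad (53.6°). The total great-circle distance is δ·R ≈ 0.936 × 6371 ≈ 5961 km, so the target fraction is f = 2300/5961 ≈ 0.386.
Interpolate at f ≈ 0.386 with slerp weights a = sin((1−f)δ)/sin δ ≈ 0.675, b = sin(fδ)/sin δ ≈ 0.439.
p = a·p₁ + b·p₂ ≈ (0.758, -0.651, -0.041); φ = arcsin(p_z) ≈ -2.35°, λ = atan2(p_y, p_x) ≈ -40.65°.

≈ lat -2°, lon -41°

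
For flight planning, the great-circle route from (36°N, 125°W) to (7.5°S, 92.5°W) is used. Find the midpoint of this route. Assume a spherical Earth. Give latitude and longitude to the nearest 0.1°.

From cos δ = sin φ₁ sin φ₂ + cos φ₁ cos φ₂ cos Δλ, the central angle is δ ≈ 0.928 rad (53.1°).
Interpolate at f = 1/2 with slerp weights a = sin((1−f)δ)/sin δ ≈ 0.559, b = sin(fδ)/sin δ ≈ 0.559.
p = a·p₁ + b·p₂ ≈ (-0.284, -0.924, 0.256); φ = arcsin(p_z) ≈ 14.81°, λ = atan2(p_y, p_x) ≈ -107.06°.

≈ (14.8°N, 107.1°W)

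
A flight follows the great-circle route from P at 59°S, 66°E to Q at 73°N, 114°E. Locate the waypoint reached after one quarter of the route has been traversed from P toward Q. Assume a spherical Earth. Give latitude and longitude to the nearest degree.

≈ 26°S, 77°E

Convert each endpoint to a unit vector on the sphere (x = cos φ cos λ, y = cos φ sin λ, z = sin φ).
The central angle between the endpoints is δ = arccos(p₁·p₂) ≈ 2.373 rad (136.0°).
Interpolate at f = 1/4 with slerp weights a = sin((1−f)δ)/sin δ ≈ 1.407, b = sin(fδ)/sin δ ≈ 0.804.
p = a·p₁ + b·p₂ ≈ (0.199, 0.877, -0.437); φ = arcsin(p_z) ≈ -25.92°, λ = atan2(p_y, p_x) ≈ 77.21°.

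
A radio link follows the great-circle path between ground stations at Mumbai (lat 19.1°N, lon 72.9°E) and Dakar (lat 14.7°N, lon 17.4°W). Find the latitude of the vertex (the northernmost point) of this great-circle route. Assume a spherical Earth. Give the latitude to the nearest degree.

The great circle lies in the plane with unit normal n̂ = (p₁ × p₂)/|p₁ × p₂|.
Here n̂_z ≈ -0.917; the vertex latitude is φ_max = arccos|n̂_z| ≈ 23.5°.

≈ 24°N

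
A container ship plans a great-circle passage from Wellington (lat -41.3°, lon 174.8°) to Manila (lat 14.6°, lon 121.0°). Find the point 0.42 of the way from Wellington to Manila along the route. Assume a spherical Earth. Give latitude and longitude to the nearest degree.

Write both endpoints as unit vectors p₁, p₂ with components (cos φ cos λ, cos φ sin λ, sin φ).
The central angle between the endpoints is δ = arccos(p₁·p₂) ≈ 1.305 rad (74.8°).
Interpolate at f = 0.42 with slerp weights a = sin((1−f)δ)/sin δ ≈ 0.712, b = sin(fδ)/sin δ ≈ 0.540.
p = a·p₁ + b·p₂ ≈ (-0.802, 0.496, -0.334); φ = arcsin(p_z) ≈ -19.48°, λ = atan2(p_y, p_x) ≈ 148.23°.

≈ lat -19°, lon 148°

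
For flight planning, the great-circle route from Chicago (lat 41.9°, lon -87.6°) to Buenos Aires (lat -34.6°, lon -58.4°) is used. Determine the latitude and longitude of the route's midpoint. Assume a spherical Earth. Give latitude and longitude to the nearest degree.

≈ lat 4°, lon -72°

Write both endpoints as unit vectors p₁, p₂ with components (cos φ cos λ, cos φ sin λ, sin φ).
The central angle between the endpoints is δ = arccos(p₁·p₂) ≈ 1.415 rad (81.0°).
Interpolate at f = 1/2 with slerp weights a = sin((1−f)δ)/sin δ ≈ 0.658, b = sin(fδ)/sin δ ≈ 0.658.
p = a·p₁ + b·p₂ ≈ (0.304, -0.950, 0.066); φ = arcsin(p_z) ≈ 3.77°, λ = atan2(p_y, p_x) ≈ -72.25°.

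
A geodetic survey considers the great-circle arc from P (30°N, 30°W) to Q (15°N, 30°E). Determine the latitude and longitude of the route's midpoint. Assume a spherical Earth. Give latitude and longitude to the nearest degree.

From cos δ = sin φ₁ sin φ₂ + cos φ₁ cos φ₂ cos Δλ, the central angle is δ ≈ 0.991 rad (56.8°).
Interpolate at f = 1/2 with slerp weights a = sin((1−f)δ)/sin δ ≈ 0.568, b = sin(fδ)/sin δ ≈ 0.568.
p = a·p₁ + b·p₂ ≈ (0.902, 0.028, 0.431); φ = arcsin(p_z) ≈ 25.55°, λ = atan2(p_y, p_x) ≈ 1.80°.

≈ (26°N, 2°E)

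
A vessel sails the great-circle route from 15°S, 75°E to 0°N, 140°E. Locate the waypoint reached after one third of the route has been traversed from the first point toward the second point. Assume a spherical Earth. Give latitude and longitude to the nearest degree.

≈ 11°S, 97°E

Convert each endpoint to a unit vector on the sphere (x = cos φ cos λ, y = cos φ sin λ, z = sin φ).
The central angle between the endpoints is δ = arccos(p₁·p₂) ≈ 1.150 rad (65.9°).
Interpolate at f = 1/3 with slerp weights a = sin((1−f)δ)/sin δ ≈ 0.760, b = sin(fδ)/sin δ ≈ 0.410.
p = a·p₁ + b·p₂ ≈ (-0.124, 0.973, -0.197); φ = arcsin(p_z) ≈ -11.35°, λ = atan2(p_y, p_x) ≈ 97.26°.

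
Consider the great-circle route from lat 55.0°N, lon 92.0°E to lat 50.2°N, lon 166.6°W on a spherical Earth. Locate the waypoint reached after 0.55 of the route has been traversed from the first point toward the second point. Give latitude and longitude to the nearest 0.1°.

≈ lat 63.6°N, lon 152.8°E

Write both endpoints as unit vectors p₁, p₂ with components (cos φ cos λ, cos φ sin λ, sin φ).
The central angle between the endpoints is δ = arccos(p₁·p₂) ≈ 0.980 rad (56.2°).
Interpolate at f = 0.55 with slerp weights a = sin((1−f)δ)/sin δ ≈ 0.514, b = sin(fδ)/sin δ ≈ 0.618.
p = a·p₁ + b·p₂ ≈ (-0.395, 0.203, 0.896); φ = arcsin(p_z) ≈ 63.63°, λ = atan2(p_y, p_x) ≈ 152.82°.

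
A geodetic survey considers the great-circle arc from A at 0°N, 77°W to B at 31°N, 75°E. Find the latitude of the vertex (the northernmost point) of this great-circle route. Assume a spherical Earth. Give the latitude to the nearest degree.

≈ 52°N

The great circle lies in the plane with unit normal n̂ = (p₁ × p₂)/|p₁ × p₂|.
Here n̂_z ≈ +0.616; the vertex latitude is φ_max = arccos|n̂_z| ≈ 52.0°.
Check via Clairaut: cos φ_max = |cos φ₁| · sin C = cos(0.0°)·sin(38.0°) ≈ 0.616, again giving ≈ 52.0°.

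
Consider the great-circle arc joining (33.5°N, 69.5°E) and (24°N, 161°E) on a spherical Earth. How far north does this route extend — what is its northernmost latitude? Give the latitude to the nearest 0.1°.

≈ 38.9°N

The great circle lies in the plane with unit normal n̂ = (p₁ × p₂)/|p₁ × p₂|.
Here n̂_z ≈ +0.778; the vertex latitude is φ_max = arccos|n̂_z| ≈ 38.9°.
Check via Clairaut: cos φ_max = |cos φ₁| · sin C = cos(33.5°)·sin(68.9°) ≈ 0.778, again giving ≈ 38.9°.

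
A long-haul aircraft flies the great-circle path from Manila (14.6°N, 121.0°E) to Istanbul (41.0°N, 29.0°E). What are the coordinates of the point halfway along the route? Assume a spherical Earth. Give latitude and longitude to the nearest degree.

From cos δ = sin φ₁ sin φ₂ + cos φ₁ cos φ₂ cos Δλ, the central angle is δ ≈ 1.430 rad (82.0°).
Interpolate at f = 1/2 with slerp weights a = sin((1−f)δ)/sin δ ≈ 0.662, b = sin(fδ)/sin δ ≈ 0.662.
p = a·p₁ + b·p₂ ≈ (0.107, 0.792, 0.601); φ = arcsin(p_z) ≈ 36.97°, λ = atan2(p_y, p_x) ≈ 82.30°.

≈ 37°N, 82°E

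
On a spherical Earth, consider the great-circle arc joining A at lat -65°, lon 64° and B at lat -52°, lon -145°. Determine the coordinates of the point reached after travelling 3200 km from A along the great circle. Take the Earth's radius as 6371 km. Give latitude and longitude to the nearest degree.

From cos δ = sin φ₁ sin φ₂ + cos φ₁ cos φ₂ cos Δλ, the central angle is δ ≈ 1.063 rad (60.9°). The total great-circle distance is δ·R ≈ 1.063 × 6371 ≈ 6770 km, so the target fraction is f = 3200/6770 ≈ 0.473.
Interpolate at f ≈ 0.473 with slerp weights a = sin((1−f)δ)/sin δ ≈ 0.608, b = sin(fδ)/sin δ ≈ 0.551.
p = a·p₁ + b·p₂ ≈ (-0.165, 0.036, -0.986); φ = arcsin(p_z) ≈ -80.26°, λ = atan2(p_y, p_x) ≈ 167.55°.

≈ lat -80°, lon 168°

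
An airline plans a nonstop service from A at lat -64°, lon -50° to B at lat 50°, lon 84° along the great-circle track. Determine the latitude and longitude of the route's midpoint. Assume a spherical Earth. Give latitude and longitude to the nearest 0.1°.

≈ lat -16.0°, lon 41.0°

Write both endpoints as unit vectors p₁, p₂ with components (cos φ cos λ, cos φ sin λ, sin φ).
The central angle between the endpoints is δ = arccos(p₁·p₂) ≈ 2.656 rad (152.2°).
Interpolate at f = 1/2 with slerp weights a = sin((1−f)δ)/sin δ ≈ 2.078, b = sin(fδ)/sin δ ≈ 2.078.
p = a·p₁ + b·p₂ ≈ (0.725, 0.631, -0.276); φ = arcsin(p_z) ≈ -16.02°, λ = atan2(p_y, p_x) ≈ 41.01°.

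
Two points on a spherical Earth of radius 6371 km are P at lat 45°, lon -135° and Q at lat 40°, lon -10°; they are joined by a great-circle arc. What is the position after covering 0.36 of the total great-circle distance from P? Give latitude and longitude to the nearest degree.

≈ lat 62°, lon -93°

Convert each endpoint to a unit vector on the sphere (x = cos φ cos λ, y = cos φ sin λ, z = sin φ).
The central angle between the endpoints is δ = arccos(p₁·p₂) ≈ 1.426 rad (81.7°).
Interpolate at f = 0.36 with slerp weights a = sin((1−f)δ)/sin δ ≈ 0.800, b = sin(fδ)/sin δ ≈ 0.496.
p = a·p₁ + b·p₂ ≈ (-0.025, -0.466, 0.885); φ = arcsin(p_z) ≈ 62.19°, λ = atan2(p_y, p_x) ≈ -93.11°.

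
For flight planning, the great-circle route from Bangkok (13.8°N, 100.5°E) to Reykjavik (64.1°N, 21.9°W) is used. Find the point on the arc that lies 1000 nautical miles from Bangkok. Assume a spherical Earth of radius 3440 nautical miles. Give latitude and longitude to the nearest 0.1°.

≈ 29.2°N, 93.5°E

Convert each endpoint to a unit vector on the sphere (x = cos φ cos λ, y = cos φ sin λ, z = sin φ).
The central angle between the endpoints is δ = arccos(p₁·p₂) ≈ 1.584 rad (90.7°). The total great-circle distance is δ·R ≈ 1.584 × 3440 ≈ 5447 nmi, so the target fraction is f = 1000/5447 ≈ 0.184.
Interpolate at f ≈ 0.184 with slerp weights a = sin((1−f)δ)/sin δ ≈ 0.962, b = sin(fδ)/sin δ ≈ 0.287.
p = a·p₁ + b·p₂ ≈ (-0.054, 0.872, 0.487); φ = arcsin(p_z) ≈ 29.16°, λ = atan2(p_y, p_x) ≈ 93.55°.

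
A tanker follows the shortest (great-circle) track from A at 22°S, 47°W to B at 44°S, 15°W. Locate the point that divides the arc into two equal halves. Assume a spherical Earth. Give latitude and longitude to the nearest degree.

≈ 34°S, 33°W

Convert each endpoint to a unit vector on the sphere (x = cos φ cos λ, y = cos φ sin λ, z = sin φ).
The central angle between the endpoints is δ = arccos(p₁·p₂) ≈ 0.599 rad (34.3°).
Interpolate at f = 1/2 with slerp weights a = sin((1−f)δ)/sin δ ≈ 0.523, b = sin(fδ)/sin δ ≈ 0.523.
p = a·p₁ + b·p₂ ≈ (0.695, -0.452, -0.560); φ = arcsin(p_z) ≈ -34.02°, λ = atan2(p_y, p_x) ≈ -33.07°.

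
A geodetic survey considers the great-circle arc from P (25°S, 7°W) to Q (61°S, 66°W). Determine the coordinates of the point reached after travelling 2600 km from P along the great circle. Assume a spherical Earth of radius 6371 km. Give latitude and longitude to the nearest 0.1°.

Write both endpoints as unit vectors p₁, p₂ with components (cos φ cos λ, cos φ sin λ, sin φ).
The central angle between the endpoints is δ = arccos(p₁·p₂) ≈ 0.932 rad (53.4°). The total great-circle distance is δ·R ≈ 0.932 × 6371 ≈ 5940 km, so the target fraction is f = 2600/5940 ≈ 0.438.
Interpolate at f ≈ 0.438 with slerp weights a = sin((1−f)δ)/sin δ ≈ 0.623, b = sin(fδ)/sin δ ≈ 0.494.
p = a·p₁ + b·p₂ ≈ (0.658, -0.288, -0.696); φ = arcsin(p_z) ≈ -44.08°, λ = atan2(p_y, p_x) ≈ -23.61°.

≈ (44.1°S, 23.6°W)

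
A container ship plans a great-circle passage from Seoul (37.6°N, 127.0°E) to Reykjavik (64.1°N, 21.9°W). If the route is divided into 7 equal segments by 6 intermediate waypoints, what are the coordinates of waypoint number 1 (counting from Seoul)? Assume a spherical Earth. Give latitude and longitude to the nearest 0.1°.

Write both endpoints as unit vectors p₁, p₂ with components (cos φ cos λ, cos φ sin λ, sin φ).
The central angle between the endpoints is δ = arccos(p₁·p₂) ≈ 1.316 rad (75.4°).
Interpolate at f = 1/7 with slerp weights a = sin((1−f)δ)/sin δ ≈ 0.934, b = sin(fδ)/sin δ ≈ 0.193.
p = a·p₁ + b·p₂ ≈ (-0.367, 0.559, 0.743); φ = arcsin(p_z) ≈ 48.02°, λ = atan2(p_y, p_x) ≈ 123.27°.

≈ 48.0°N, 123.3°E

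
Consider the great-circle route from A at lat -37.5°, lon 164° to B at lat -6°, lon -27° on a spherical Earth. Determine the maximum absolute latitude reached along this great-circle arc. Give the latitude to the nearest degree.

The great circle lies in the plane with unit normal n̂ = (p₁ × p₂)/|p₁ × p₂|.
Here n̂_z ≈ +0.214; the vertex latitude is φ_max = arccos|n̂_z| ≈ 77.6°.
Check via Clairaut: cos φ_max = |cos φ₁| · sin C = cos(37.5°)·sin(164.3°) ≈ 0.214, again giving ≈ 77.6°.

≈ -78°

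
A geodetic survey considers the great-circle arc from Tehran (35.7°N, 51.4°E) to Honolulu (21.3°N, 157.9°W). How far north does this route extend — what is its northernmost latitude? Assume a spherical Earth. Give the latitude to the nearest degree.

The great circle lies in the plane with unit normal n̂ = (p₁ × p₂)/|p₁ × p₂|.
Here n̂_z ≈ +0.414; the vertex latitude is φ_max = arccos|n̂_z| ≈ 65.5°.
Check via Clairaut: cos φ_max = |cos φ₁| · sin C = cos(35.7°)·sin(30.7°) ≈ 0.414, again giving ≈ 65.5°.

≈ 66°N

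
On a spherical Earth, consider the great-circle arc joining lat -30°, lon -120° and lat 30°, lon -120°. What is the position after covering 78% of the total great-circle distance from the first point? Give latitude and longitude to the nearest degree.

≈ lat 17°, lon -120°

Convert each endpoint to a unit vector on the sphere (x = cos φ cos λ, y = cos φ sin λ, z = sin φ).
The central angle between the endpoints is δ = arccos(p₁·p₂) ≈ 1.047 rad (60.0°).
Interpolate at f = 0.78 with slerp weights a = sin((1−f)δ)/sin δ ≈ 0.264, b = sin(fδ)/sin δ ≈ 0.842.
p = a·p₁ + b·p₂ ≈ (-0.479, -0.829, 0.289); φ = arcsin(p_z) ≈ 16.80°, λ = atan2(p_y, p_x) ≈ -120.00°.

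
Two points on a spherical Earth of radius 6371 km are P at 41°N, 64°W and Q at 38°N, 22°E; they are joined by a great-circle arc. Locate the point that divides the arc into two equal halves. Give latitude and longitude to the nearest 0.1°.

The haversine formula gives a central angle δ ≈ 1.109 rad (63.6°) between the endpoints.
Interpolate at f = 1/2 with slerp weights a = sin((1−f)δ)/sin δ ≈ 0.588, b = sin(fδ)/sin δ ≈ 0.588.
p = a·p₁ + b·p₂ ≈ (0.624, -0.225, 0.748); φ = arcsin(p_z) ≈ 48.41°, λ = atan2(p_y, p_x) ≈ -19.85°.

≈ 48.4°N, 19.8°W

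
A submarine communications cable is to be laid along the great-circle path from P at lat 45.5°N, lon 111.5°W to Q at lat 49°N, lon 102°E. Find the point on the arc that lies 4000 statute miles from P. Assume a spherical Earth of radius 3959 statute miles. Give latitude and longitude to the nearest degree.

≈ lat 69°N, lon 127°E

Convert each endpoint to a unit vector on the sphere (x = cos φ cos λ, y = cos φ sin λ, z = sin φ).
The central angle between the endpoints is δ = arccos(p₁·p₂) ≈ 1.415 rad (81.1°). The total great-circle distance is δ·R ≈ 1.415 × 3959 ≈ 5603 mi, so the target fraction is f = 4000/5603 ≈ 0.714.
Interpolate at f ≈ 0.714 with slerp weights a = sin((1−f)δ)/sin δ ≈ 0.399, b = sin(fδ)/sin δ ≈ 0.857.
p = a·p₁ + b·p₂ ≈ (-0.219, 0.290, 0.932); φ = arcsin(p_z) ≈ 68.67°, λ = atan2(p_y, p_x) ≈ 127.10°.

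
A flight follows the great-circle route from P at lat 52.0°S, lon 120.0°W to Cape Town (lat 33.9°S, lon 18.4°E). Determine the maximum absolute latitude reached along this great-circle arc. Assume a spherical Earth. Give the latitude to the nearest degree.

≈ 70°S

The great circle lies in the plane with unit normal n̂ = (p₁ × p₂)/|p₁ × p₂|.
Here n̂_z ≈ +0.340; the vertex latitude is φ_max = arccos|n̂_z| ≈ 70.1°.
Check via Clairaut: cos φ_max = |cos φ₁| · sin C = cos(52.0°)·sin(146.5°) ≈ 0.340, again giving ≈ 70.1°.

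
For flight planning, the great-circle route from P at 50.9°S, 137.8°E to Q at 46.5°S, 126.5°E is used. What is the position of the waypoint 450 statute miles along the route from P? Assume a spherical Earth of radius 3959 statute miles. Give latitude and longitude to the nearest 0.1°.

≈ 47.7°S, 129.1°E

The haversine formula gives a central angle δ ≈ 0.151 rad (8.6°) between the endpoints. The total great-circle distance is δ·R ≈ 0.151 × 3959 ≈ 597 mi, so the target fraction is f = 450/597 ≈ 0.753.
Interpolate at f ≈ 0.753 with slerp weights a = sin((1−f)δ)/sin δ ≈ 0.248, b = sin(fδ)/sin δ ≈ 0.755.
p = a·p₁ + b·p₂ ≈ (-0.425, 0.522, -0.739); φ = arcsin(p_z) ≈ -47.69°, λ = atan2(p_y, p_x) ≈ 129.11°.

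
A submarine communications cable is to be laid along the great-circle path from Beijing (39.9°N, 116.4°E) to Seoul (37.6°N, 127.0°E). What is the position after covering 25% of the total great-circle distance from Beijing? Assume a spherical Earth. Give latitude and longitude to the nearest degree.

≈ 39°N, 119°E

From cos δ = sin φ₁ sin φ₂ + cos φ₁ cos φ₂ cos Δλ, the central angle is δ ≈ 0.150 rad (8.6°).
Interpolate at f = 0.25 with slerp weights a = sin((1−f)δ)/sin δ ≈ 0.751, b = sin(fδ)/sin δ ≈ 0.251.
p = a·p₁ + b·p₂ ≈ (-0.376, 0.675, 0.635); φ = arcsin(p_z) ≈ 39.42°, λ = atan2(p_y, p_x) ≈ 119.11°.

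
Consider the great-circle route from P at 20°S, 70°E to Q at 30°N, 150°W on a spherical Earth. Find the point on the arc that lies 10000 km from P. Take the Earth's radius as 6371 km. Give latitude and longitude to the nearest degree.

Write both endpoints as unit vectors p₁, p₂ with components (cos φ cos λ, cos φ sin λ, sin φ).
The central angle between the endpoints is δ = arccos(p₁·p₂) ≈ 2.489 rad (142.6°). The total great-circle distance is δ·R ≈ 2.489 × 6371 ≈ 15856 km, so the target fraction is f = 10000/15856 ≈ 0.631.
Interpolate at f ≈ 0.631 with slerp weights a = sin((1−f)δ)/sin δ ≈ 1.309, b = sin(fδ)/sin δ ≈ 1.646.
p = a·p₁ + b·p₂ ≈ (-0.814, 0.443, 0.375); φ = arcsin(p_z) ≈ 22.05°, λ = atan2(p_y, p_x) ≈ 151.44°.

≈ 22°N, 151°E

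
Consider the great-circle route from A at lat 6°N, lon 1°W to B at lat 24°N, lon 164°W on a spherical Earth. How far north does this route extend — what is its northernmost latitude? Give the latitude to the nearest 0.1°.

≈ 61.9°N

The great circle lies in the plane with unit normal n̂ = (p₁ × p₂)/|p₁ × p₂|.
Here n̂_z ≈ -0.472; the vertex latitude is φ_max = arccos|n̂_z| ≈ 61.9°.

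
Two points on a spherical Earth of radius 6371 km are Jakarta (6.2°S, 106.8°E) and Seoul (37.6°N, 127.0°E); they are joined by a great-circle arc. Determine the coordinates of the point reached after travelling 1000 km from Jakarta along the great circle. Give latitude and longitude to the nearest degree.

The haversine formula gives a central angle δ ≈ 0.832 rad (47.7°) between the endpoints. The total great-circle distance is δ·R ≈ 0.832 × 6371 ≈ 5301 km, so the target fraction is f = 1000/5301 ≈ 0.189.
Interpolate at f ≈ 0.189 with slerp weights a = sin((1−f)δ)/sin δ ≈ 0.845, b = sin(fδ)/sin δ ≈ 0.211.
p = a·p₁ + b·p₂ ≈ (-0.344, 0.938, 0.038); φ = arcsin(p_z) ≈ 2.16°, λ = atan2(p_y, p_x) ≈ 110.12°.

≈ 2°N, 110°E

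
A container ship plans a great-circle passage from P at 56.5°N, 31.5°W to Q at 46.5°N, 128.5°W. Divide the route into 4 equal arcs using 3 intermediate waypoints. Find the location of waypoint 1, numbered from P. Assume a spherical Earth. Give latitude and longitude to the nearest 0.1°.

≈ 62.2°N, 56.8°W

Write both endpoints as unit vectors p₁, p₂ with components (cos φ cos λ, cos φ sin λ, sin φ).
The central angle between the endpoints is δ = arccos(p₁·p₂) ≈ 0.978 rad (56.0°).
Interpolate at f = 1/4 with slerp weights a = sin((1−f)δ)/sin δ ≈ 0.807, b = sin(fδ)/sin δ ≈ 0.292.
p = a·p₁ + b·p₂ ≈ (0.255, -0.390, 0.885); φ = arcsin(p_z) ≈ 62.23°, λ = atan2(p_y, p_x) ≈ -56.84°.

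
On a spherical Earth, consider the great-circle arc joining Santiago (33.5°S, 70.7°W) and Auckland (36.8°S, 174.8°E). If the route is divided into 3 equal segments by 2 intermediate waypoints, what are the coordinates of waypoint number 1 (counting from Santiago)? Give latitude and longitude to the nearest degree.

Convert each endpoint to a unit vector on the sphere (x = cos φ cos λ, y = cos φ sin λ, z = sin φ).
The central angle between the endpoints is δ = arccos(p₁·p₂) ≈ 1.517 rad (86.9°).
Interpolate at f = 1/3 with slerp weights a = sin((1−f)δ)/sin δ ≈ 0.849, b = sin(fδ)/sin δ ≈ 0.485.
p = a·p₁ + b·p₂ ≈ (-0.153, -0.633, -0.759); φ = arcsin(p_z) ≈ -49.38°, λ = atan2(p_y, p_x) ≈ -103.58°.

≈ (49°S, 104°W)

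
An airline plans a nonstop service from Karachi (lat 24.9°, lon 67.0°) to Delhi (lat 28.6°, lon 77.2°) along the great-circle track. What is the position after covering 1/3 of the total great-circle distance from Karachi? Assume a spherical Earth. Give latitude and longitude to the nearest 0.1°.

Convert each endpoint to a unit vector on the sphere (x = cos φ cos λ, y = cos φ sin λ, z = sin φ).
The central angle between the endpoints is δ = arccos(p₁·p₂) ≈ 0.172 rad (9.8°).
Interpolate at f = 1/3 with slerp weights a = sin((1−f)δ)/sin δ ≈ 0.668, b = sin(fδ)/sin δ ≈ 0.335.
p = a·p₁ + b·p₂ ≈ (0.302, 0.845, 0.442); φ = arcsin(p_z) ≈ 26.21°, λ = atan2(p_y, p_x) ≈ 70.33°.

≈ lat 26.2°, lon 70.3°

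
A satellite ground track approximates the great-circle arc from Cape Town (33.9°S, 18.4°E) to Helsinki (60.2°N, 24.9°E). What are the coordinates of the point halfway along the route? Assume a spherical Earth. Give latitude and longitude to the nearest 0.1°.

≈ (13.2°N, 20.8°E)

Write both endpoints as unit vectors p₁, p₂ with components (cos φ cos λ, cos φ sin λ, sin φ).
The central angle between the endpoints is δ = arccos(p₁·p₂) ≈ 1.645 rad (94.3°).
Interpolate at f = 1/2 with slerp weights a = sin((1−f)δ)/sin δ ≈ 0.735, b = sin(fδ)/sin δ ≈ 0.735.
p = a·p₁ + b·p₂ ≈ (0.910, 0.346, 0.228); φ = arcsin(p_z) ≈ 13.17°, λ = atan2(p_y, p_x) ≈ 20.83°.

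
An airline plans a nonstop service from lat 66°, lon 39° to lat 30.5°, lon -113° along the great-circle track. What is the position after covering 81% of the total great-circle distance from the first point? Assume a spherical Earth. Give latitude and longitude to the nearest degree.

≈ lat 46°, lon -109°

Convert each endpoint to a unit vector on the sphere (x = cos φ cos λ, y = cos φ sin λ, z = sin φ).
The central angle between the endpoints is δ = arccos(p₁·p₂) ≈ 1.416 rad (81.1°).
Interpolate at f = 0.81 with slerp weights a = sin((1−f)δ)/sin δ ≈ 0.269, b = sin(fδ)/sin δ ≈ 0.923.
p = a·p₁ + b·p₂ ≈ (-0.226, -0.663, 0.714); φ = arcsin(p_z) ≈ 45.56°, λ = atan2(p_y, p_x) ≈ -108.79°.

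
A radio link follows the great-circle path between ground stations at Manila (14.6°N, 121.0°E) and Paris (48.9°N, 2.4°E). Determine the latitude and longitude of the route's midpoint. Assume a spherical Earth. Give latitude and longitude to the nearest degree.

The haversine formula gives a central angle δ ≈ 1.686 rad (96.6°) between the endpoints.
Interpolate at f = 1/2 with slerp weights a = sin((1−f)δ)/sin δ ≈ 0.751, b = sin(fδ)/sin δ ≈ 0.751.
p = a·p₁ + b·p₂ ≈ (0.119, 0.644, 0.756); φ = arcsin(p_z) ≈ 49.09°, λ = atan2(p_y, p_x) ≈ 79.53°.

≈ 49°N, 80°E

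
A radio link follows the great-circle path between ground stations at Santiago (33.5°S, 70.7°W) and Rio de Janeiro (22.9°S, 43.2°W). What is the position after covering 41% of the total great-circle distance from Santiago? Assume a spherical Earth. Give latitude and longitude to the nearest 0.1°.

≈ (29.8°S, 58.7°W)

Write both endpoints as unit vectors p₁, p₂ with components (cos φ cos λ, cos φ sin λ, sin φ).
The central angle between the endpoints is δ = arccos(p₁·p₂) ≈ 0.460 rad (26.3°).
Interpolate at f = 0.41 with slerp weights a = sin((1−f)δ)/sin δ ≈ 0.604, b = sin(fδ)/sin δ ≈ 0.422.
p = a·p₁ + b·p₂ ≈ (0.450, -0.742, -0.498); φ = arcsin(p_z) ≈ -29.84°, λ = atan2(p_y, p_x) ≈ -58.75°.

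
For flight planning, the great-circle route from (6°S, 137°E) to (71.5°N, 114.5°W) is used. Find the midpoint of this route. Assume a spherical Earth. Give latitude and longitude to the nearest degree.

≈ (42°N, 156°E)

The haversine formula gives a central angle δ ≈ 1.771 rad (101.5°) between the endpoints.
Interpolate at f = 1/2 with slerp weights a = sin((1−f)δ)/sin δ ≈ 0.790, b = sin(fδ)/sin δ ≈ 0.790.
p = a·p₁ + b·p₂ ≈ (-0.679, 0.308, 0.667); φ = arcsin(p_z) ≈ 41.82°, λ = atan2(p_y, p_x) ≈ 155.61°.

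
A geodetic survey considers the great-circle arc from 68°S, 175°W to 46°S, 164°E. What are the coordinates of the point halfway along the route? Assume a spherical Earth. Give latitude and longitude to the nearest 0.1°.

≈ 57.4°S, 171.3°E

Write both endpoints as unit vectors p₁, p₂ with components (cos φ cos λ, cos φ sin λ, sin φ).
The central angle between the endpoints is δ = arccos(p₁·p₂) ≈ 0.428 rad (24.5°).
Interpolate at f = 1/2 with slerp weights a = sin((1−f)δ)/sin δ ≈ 0.512, b = sin(fδ)/sin δ ≈ 0.512.
p = a·p₁ + b·p₂ ≈ (-0.533, 0.081, -0.842); φ = arcsin(p_z) ≈ -57.40°, λ = atan2(p_y, p_x) ≈ 171.32°.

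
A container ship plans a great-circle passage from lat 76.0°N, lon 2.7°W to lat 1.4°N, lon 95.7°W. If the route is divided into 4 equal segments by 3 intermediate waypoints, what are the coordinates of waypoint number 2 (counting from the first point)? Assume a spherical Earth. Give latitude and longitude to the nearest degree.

Write both endpoints as unit vectors p₁, p₂ with components (cos φ cos λ, cos φ sin λ, sin φ).
The central angle between the endpoints is δ = arccos(p₁·p₂) ≈ 1.560 rad (89.4°).
Interpolate at f = 2/4 with slerp weights a = sin((1−f)δ)/sin δ ≈ 0.703, b = sin(fδ)/sin δ ≈ 0.703.
p = a·p₁ + b·p₂ ≈ (0.100, -0.708, 0.700); φ = arcsin(p_z) ≈ 44.39°, λ = atan2(p_y, p_x) ≈ -81.95°.

≈ lat 44°N, lon 82°W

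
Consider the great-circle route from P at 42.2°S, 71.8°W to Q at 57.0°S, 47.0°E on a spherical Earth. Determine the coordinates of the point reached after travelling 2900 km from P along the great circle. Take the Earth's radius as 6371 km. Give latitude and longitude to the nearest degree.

The haversine formula gives a central angle δ ≈ 1.193 rad (68.3°) between the endpoints. The total great-circle distance is δ·R ≈ 1.193 × 6371 ≈ 7600 km, so the target fraction is f = 2900/7600 ≈ 0.382.
Interpolate at f ≈ 0.382 with slerp weights a = sin((1−f)δ)/sin δ ≈ 0.724, b = sin(fδ)/sin δ ≈ 0.473.
p = a·p₁ + b·p₂ ≈ (0.343, -0.321, -0.883); φ = arcsin(p_z) ≈ -61.98°, λ = atan2(p_y, p_x) ≈ -43.08°.

≈ 62°S, 43°W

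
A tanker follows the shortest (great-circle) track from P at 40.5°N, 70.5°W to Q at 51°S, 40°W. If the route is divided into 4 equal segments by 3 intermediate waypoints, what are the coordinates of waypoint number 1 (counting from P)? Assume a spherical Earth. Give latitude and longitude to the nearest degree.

The haversine formula gives a central angle δ ≈ 1.663 rad (95.3°) between the endpoints.
Interpolate at f = 1/4 with slerp weights a = sin((1−f)δ)/sin δ ≈ 0.952, b = sin(fδ)/sin δ ≈ 0.406.
p = a·p₁ + b·p₂ ≈ (0.437, -0.847, 0.303); φ = arcsin(p_z) ≈ 17.65°, λ = atan2(p_y, p_x) ≈ -62.68°.

≈ 18°N, 63°W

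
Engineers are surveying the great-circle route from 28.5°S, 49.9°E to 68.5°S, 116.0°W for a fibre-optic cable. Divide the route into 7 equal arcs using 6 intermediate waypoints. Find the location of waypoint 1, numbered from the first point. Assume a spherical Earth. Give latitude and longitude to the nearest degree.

≈ 40°S, 49°E

Convert each endpoint to a unit vector on the sphere (x = cos φ cos λ, y = cos φ sin λ, z = sin φ).
The central angle between the endpoints is δ = arccos(p₁·p₂) ≈ 1.439 rad (82.4°).
Interpolate at f = 1/7 with slerp weights a = sin((1−f)δ)/sin δ ≈ 0.952, b = sin(fδ)/sin δ ≈ 0.206.
p = a·p₁ + b·p₂ ≈ (0.506, 0.572, -0.646); φ = arcsin(p_z) ≈ -40.22°, λ = atan2(p_y, p_x) ≈ 48.52°.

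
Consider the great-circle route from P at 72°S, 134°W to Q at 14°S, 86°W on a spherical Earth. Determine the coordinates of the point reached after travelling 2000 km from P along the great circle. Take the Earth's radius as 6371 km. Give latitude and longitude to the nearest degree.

≈ 58°S, 106°W

Write both endpoints as unit vectors p₁, p₂ with components (cos φ cos λ, cos φ sin λ, sin φ).
The central angle between the endpoints is δ = arccos(p₁·p₂) ≈ 1.126 rad (64.5°). The total great-circle distance is δ·R ≈ 1.126 × 6371 ≈ 7171 km, so the target fraction is f = 2000/7171 ≈ 0.279.
Interpolate at f ≈ 0.279 with slerp weights a = sin((1−f)δ)/sin δ ≈ 0.804, b = sin(fδ)/sin δ ≈ 0.342.
p = a·p₁ + b·p₂ ≈ (-0.149, -0.510, -0.847); φ = arcsin(p_z) ≈ -57.91°, λ = atan2(p_y, p_x) ≈ -106.33°.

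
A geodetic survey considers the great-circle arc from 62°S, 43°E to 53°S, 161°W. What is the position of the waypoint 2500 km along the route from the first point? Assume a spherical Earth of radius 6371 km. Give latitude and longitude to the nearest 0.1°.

≈ 81.3°S, 86.8°E

Write both endpoints as unit vectors p₁, p₂ with components (cos φ cos λ, cos φ sin λ, sin φ).
The central angle between the endpoints is δ = arccos(p₁·p₂) ≈ 1.107 rad (63.4°). The total great-circle distance is δ·R ≈ 1.107 × 6371 ≈ 7055 km, so the target fraction is f = 2500/7055 ≈ 0.354.
Interpolate at f ≈ 0.354 with slerp weights a = sin((1−f)δ)/sin δ ≈ 0.733, b = sin(fδ)/sin δ ≈ 0.428.
p = a·p₁ + b·p₂ ≈ (0.008, 0.151, -0.989); φ = arcsin(p_z) ≈ -81.31°, λ = atan2(p_y, p_x) ≈ 86.82°.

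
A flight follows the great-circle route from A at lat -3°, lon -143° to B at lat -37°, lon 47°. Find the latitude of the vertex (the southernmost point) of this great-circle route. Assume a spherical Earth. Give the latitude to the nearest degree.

≈ -78°

The great circle lies in the plane with unit normal n̂ = (p₁ × p₂)/|p₁ × p₂|.
Here n̂_z ≈ -0.211; the vertex latitude is φ_max = arccos|n̂_z| ≈ 77.8°.
Check via Clairaut: cos φ_max = |cos φ₁| · sin C = cos(3.0°)·sin(167.8°) ≈ 0.211, again giving ≈ 77.8°.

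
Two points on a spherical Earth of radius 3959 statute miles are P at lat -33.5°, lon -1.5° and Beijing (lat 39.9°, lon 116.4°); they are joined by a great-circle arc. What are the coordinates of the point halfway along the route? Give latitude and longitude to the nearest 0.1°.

≈ lat 6.2°, lon 53.5°

The haversine formula gives a central angle δ ≈ 2.283 rad (130.8°) between the endpoints.
Interpolate at f = 1/2 with slerp weights a = sin((1−f)δ)/sin δ ≈ 1.201, b = sin(fδ)/sin δ ≈ 1.201.
p = a·p₁ + b·p₂ ≈ (0.592, 0.799, 0.108); φ = arcsin(p_z) ≈ 6.17°, λ = atan2(p_y, p_x) ≈ 53.49°.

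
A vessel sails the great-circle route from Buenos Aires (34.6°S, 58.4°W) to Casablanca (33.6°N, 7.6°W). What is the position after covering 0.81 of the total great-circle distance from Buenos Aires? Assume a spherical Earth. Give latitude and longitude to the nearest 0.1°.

The haversine formula gives a central angle δ ≈ 1.451 rad (83.2°) between the endpoints.
Interpolate at f = 0.81 with slerp weights a = sin((1−f)δ)/sin δ ≈ 0.274, b = sin(fδ)/sin δ ≈ 0.930.
p = a·p₁ + b·p₂ ≈ (0.886, -0.295, 0.359); φ = arcsin(p_z) ≈ 21.02°, λ = atan2(p_y, p_x) ≈ -18.40°.

≈ 21.0°N, 18.4°W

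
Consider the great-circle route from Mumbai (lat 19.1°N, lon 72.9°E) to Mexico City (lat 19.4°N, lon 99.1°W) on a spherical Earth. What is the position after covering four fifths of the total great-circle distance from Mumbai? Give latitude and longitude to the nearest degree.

Convert each endpoint to a unit vector on the sphere (x = cos φ cos λ, y = cos φ sin λ, z = sin φ).
The central angle between the endpoints is δ = arccos(p₁·p₂) ≈ 2.456 rad (140.7°).
Interpolate at f = 4/5 with slerp weights a = sin((1−f)δ)/sin δ ≈ 0.745, b = sin(fδ)/sin δ ≈ 1.458.
p = a·p₁ + b·p₂ ≈ (-0.011, -0.685, 0.728); φ = arcsin(p_z) ≈ 46.72°, λ = atan2(p_y, p_x) ≈ -90.89°.

≈ lat 47°N, lon 91°W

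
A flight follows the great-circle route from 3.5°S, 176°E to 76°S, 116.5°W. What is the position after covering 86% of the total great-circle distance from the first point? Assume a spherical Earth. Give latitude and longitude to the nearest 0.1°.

The haversine formula gives a central angle δ ≈ 1.419 rad (81.3°) between the endpoints.
Interpolate at f = 0.86 with slerp weights a = sin((1−f)δ)/sin δ ≈ 0.200, b = sin(fδ)/sin δ ≈ 0.950.
p = a·p₁ + b·p₂ ≈ (-0.301, -0.192, -0.934); φ = arcsin(p_z) ≈ -69.07°, λ = atan2(p_y, p_x) ≈ -147.52°.

≈ 69.1°S, 147.5°W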